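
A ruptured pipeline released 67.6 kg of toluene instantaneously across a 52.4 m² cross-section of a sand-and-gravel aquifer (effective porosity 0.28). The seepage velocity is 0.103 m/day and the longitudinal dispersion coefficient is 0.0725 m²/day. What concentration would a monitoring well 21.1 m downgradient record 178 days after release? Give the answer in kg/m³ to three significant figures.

For an instantaneous plane source, C(x,t) = M/(n_e·A·√(4πDt)) · exp(−(x−vt)²/(4Dt)), with n_e·A the pore (flow) area.
Plume center vt = 0.103 × 178 = 18.334 m, so the well at 21.1 m is 2.766 m downgradient of the peak.
√(4πDt) = 12.73 m, giving peak height M/(n_e·A·√(4πDt)) = 67.6/(0.28 × 52.4 × 12.73) = 0.3619 kg/m³.
(x−vt)²/(4Dt) = (2.766)²/(4 × 0.0725 × 178) = 0.1482; exp(−0.1482) = 0.8623.
C = 0.3619 × 0.8623 = 0.312 kg/m³.

0.312 kg/m³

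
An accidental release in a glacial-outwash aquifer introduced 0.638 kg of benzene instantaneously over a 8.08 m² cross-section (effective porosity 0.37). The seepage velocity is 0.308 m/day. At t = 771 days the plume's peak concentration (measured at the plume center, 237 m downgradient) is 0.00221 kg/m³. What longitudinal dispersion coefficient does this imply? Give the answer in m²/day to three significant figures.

0.962 m²/day

At the plume center C_max = M/(n_e·A·√(4πDt)), so D = M²/(4πt·(n_e·A·C_max)²).
n_e·A·C_max = 0.37 × 8.08 × 0.00221 = 0.006607 kg/m.
D = 0.638²/(4π × 771 × 0.006607²) = 0.962 m²/day.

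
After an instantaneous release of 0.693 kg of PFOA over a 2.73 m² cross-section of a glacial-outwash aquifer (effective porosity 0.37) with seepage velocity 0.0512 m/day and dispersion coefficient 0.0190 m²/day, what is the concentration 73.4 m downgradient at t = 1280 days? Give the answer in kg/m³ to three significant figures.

0.0208 kg/m³

For an instantaneous plane source, C(x,t) = M/(n_e·A·√(4πDt)) · exp(−(x−vt)²/(4Dt)), with n_e·A the pore (flow) area.
Plume center vt = 0.0512 × 1280 = 65.536 m, so the well at 73.4 m is 7.864 m downgradient of the peak.
√(4πDt) = 17.48 m, giving peak height M/(n_e·A·√(4πDt)) = 0.693/(0.37 × 2.73 × 17.48) = 0.03925 kg/m³.
(x−vt)²/(4Dt) = (7.864)²/(4 × 0.0190 × 1280) = 0.6357; exp(−0.6357) = 0.5296.
C = 0.03925 × 0.5296 = 0.0208 kg/m³.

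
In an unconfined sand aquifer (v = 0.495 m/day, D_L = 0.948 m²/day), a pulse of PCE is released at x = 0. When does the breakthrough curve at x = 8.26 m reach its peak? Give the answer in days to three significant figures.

For the 1D instantaneous-source solution, setting ∂C/∂t = 0 at fixed x gives v²t² + 2Dt − x² = 0, so t = (√(D² + v²x²) − D)/v².
√(D² + v²x²) = √(0.948² + 0.495² × 8.26²) = 4.197; v² = 0.245025.
t = (4.197 − 0.948)/0.245025 = 13.3 days (vs. the pure-advection estimate x/v = 16.7 d).

13.3 days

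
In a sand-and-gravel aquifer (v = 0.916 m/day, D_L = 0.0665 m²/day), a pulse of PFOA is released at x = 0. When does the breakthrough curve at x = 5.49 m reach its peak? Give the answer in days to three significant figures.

For the 1D instantaneous-source solution, setting ∂C/∂t = 0 at fixed x gives v²t² + 2Dt − x² = 0, so t = (√(D² + v²x²) − D)/v².
√(D² + v²x²) = √(0.0665² + 0.916² × 5.49²) = 5.029; v² = 0.839056.
t = (5.029 − 0.0665)/0.839056 = 5.91 days (vs. the pure-advection estimate x/v = 5.99 d).

5.91 days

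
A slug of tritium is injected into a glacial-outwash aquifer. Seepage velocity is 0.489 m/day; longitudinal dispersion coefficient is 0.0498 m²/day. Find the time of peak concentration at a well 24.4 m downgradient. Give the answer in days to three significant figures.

For the 1D instantaneous-source solution, setting ∂C/∂t = 0 at fixed x gives v²t² + 2Dt − x² = 0, so t = (√(D² + v²x²) − D)/v².
√(D² + v²x²) = √(0.0498² + 0.489² × 24.4²) = 11.93; v² = 0.239121.
t = (11.93 − 0.0498)/0.239121 = 49.7 days (vs. the pure-advection estimate x/v = 49.9 d).

49.7 days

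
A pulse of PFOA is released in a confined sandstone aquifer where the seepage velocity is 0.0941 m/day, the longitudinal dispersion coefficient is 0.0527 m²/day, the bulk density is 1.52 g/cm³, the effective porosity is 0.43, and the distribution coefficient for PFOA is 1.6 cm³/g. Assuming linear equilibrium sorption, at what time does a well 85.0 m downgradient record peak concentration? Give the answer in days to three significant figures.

Retardation factor R = 1 + ρ_b·K_d/n = 1 + 1.52 × 1.6/0.43 = 6.656.
Sorption retards both mechanisms: v_R = v/R = 0.01414 m/day, D_R = D/R = 0.007918 m²/day.
Peak time from v_R²t² + 2D_R t − x² = 0: t = (√(D_R² + v_R²x²) − D_R)/v_R².
√(D_R² + v_R²x²) = √(0.007918² + 0.01414² × 85.0²) = 1.202; v_R² = 0.0001999.
t = (1.202 − 0.007918)/0.0001999 = 5970 days.

5970 days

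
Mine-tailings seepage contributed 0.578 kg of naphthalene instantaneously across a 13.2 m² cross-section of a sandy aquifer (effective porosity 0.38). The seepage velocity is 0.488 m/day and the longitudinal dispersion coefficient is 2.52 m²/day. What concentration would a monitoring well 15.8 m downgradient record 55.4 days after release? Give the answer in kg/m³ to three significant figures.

0.00219 kg/m³

For an instantaneous plane source, C(x,t) = M/(n_e·A·√(4πDt)) · exp(−(x−vt)²/(4Dt)), with n_e·A the pore (flow) area.
Plume center vt = 0.488 × 55.4 = 27.0352 m, so the well at 15.8 m is 11.2352 m upgradient of the peak.
√(4πDt) = 41.89 m, giving peak height M/(n_e·A·√(4πDt)) = 0.578/(0.38 × 13.2 × 41.89) = 0.002751 kg/m³.
(x−vt)²/(4Dt) = (-11.2352)²/(4 × 2.52 × 55.4) = 0.2260; exp(−0.2260) = 0.7977.
C = 0.002751 × 0.7977 = 0.00219 kg/m³.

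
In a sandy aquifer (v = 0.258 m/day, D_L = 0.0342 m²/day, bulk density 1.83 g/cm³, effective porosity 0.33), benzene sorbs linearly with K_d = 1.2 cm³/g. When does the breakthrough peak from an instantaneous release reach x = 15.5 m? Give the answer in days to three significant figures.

456 days

Retardation factor R = 1 + ρ_b·K_d/n = 1 + 1.83 × 1.2/0.33 = 7.655.
Sorption retards both mechanisms: v_R = v/R = 0.03370 m/day, D_R = D/R = 0.004468 m²/day.
Peak time from v_R²t² + 2D_R t − x² = 0: t = (√(D_R² + v_R²x²) − D_R)/v_R².
√(D_R² + v_R²x²) = √(0.004468² + 0.03370² × 15.5²) = 0.5224; v_R² = 0.001136.
t = (0.5224 − 0.004468)/0.001136 = 456 days.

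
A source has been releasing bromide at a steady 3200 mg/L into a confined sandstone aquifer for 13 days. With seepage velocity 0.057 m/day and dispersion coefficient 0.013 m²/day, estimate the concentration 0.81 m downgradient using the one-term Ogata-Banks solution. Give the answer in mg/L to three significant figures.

1450 mg/L

For a continuous step input, C/C₀ ≈ ½·erfc((x−vt)/(2√(Dt))).
vt = 0.057 × 13 = 0.741 m and 2√(Dt) = 2√(0.013 × 13) = 0.8222 m.
Argument (x−vt)/(2√(Dt)) = (0.81 − 0.741)/0.8222 = 0.08392; ½·erfc(0.08392) = 0.4528.
C = 3200 × 0.4528 = 1450 mg/L.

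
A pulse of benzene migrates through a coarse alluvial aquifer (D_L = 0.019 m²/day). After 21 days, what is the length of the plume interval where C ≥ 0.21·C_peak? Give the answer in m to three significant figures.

The plume is Gaussian with σ = √(2Dt) = √(2 × 0.019 × 21) = 0.8933 m.
C/C_peak = exp(−Δx²/(2σ²)) = 0.21 ⇒ Δx = σ·√(−2 ln 0.21) = 0.8933 × 1.767 = 1.578 m.
Width = 2Δx = 3.16 m.

3.16 m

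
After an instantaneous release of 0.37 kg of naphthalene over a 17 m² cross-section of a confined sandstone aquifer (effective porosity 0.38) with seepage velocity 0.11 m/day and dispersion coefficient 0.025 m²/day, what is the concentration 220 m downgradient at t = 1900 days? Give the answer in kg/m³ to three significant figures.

0.00124 kg/m³

For an instantaneous plane source, C(x,t) = M/(n_e·A·√(4πDt)) · exp(−(x−vt)²/(4Dt)), with n_e·A the pore (flow) area.
Plume center vt = 0.11 × 1900 = 209 m, so the well at 220 m is 11 m downgradient of the peak.
√(4πDt) = 24.43 m, giving peak height M/(n_e·A·√(4πDt)) = 0.37/(0.38 × 17 × 24.43) = 0.002344 kg/m³.
(x−vt)²/(4Dt) = (11)²/(4 × 0.025 × 1900) = 0.6368; exp(−0.6368) = 0.5290.
C = 0.002344 × 0.5290 = 0.00124 kg/m³.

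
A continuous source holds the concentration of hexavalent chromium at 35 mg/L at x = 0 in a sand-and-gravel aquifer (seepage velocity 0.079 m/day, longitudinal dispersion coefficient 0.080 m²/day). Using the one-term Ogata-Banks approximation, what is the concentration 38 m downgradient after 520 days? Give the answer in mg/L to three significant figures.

For a continuous step input, C/C₀ ≈ ½·erfc((x−vt)/(2√(Dt))).
vt = 0.079 × 520 = 41.08 m and 2√(Dt) = 2√(0.080 × 520) = 12.90 m.
Argument (x−vt)/(2√(Dt)) = (38 − 41.08)/12.90 = -0.2388; ½·erfc(-0.2388) = 0.6322.
C = 35 × 0.6322 = 22.1 mg/L.

22.1 mg/L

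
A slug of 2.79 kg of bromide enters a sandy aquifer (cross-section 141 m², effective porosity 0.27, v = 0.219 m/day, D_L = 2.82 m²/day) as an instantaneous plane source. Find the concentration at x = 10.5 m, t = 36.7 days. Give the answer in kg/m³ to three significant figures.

0.00200 kg/m³

For an instantaneous plane source, C(x,t) = M/(n_e·A·√(4πDt)) · exp(−(x−vt)²/(4Dt)), with n_e·A the pore (flow) area.
Plume center vt = 0.219 × 36.7 = 8.0373 m, so the well at 10.5 m is 2.4627 m downgradient of the peak.
√(4πDt) = 36.06 m, giving peak height M/(n_e·A·√(4πDt)) = 2.79/(0.27 × 141 × 36.06) = 0.002032 kg/m³.
(x−vt)²/(4Dt) = (2.4627)²/(4 × 2.82 × 36.7) = 0.01465; exp(−0.01465) = 0.9855.
C = 0.002032 × 0.9855 = 0.00200 kg/m³.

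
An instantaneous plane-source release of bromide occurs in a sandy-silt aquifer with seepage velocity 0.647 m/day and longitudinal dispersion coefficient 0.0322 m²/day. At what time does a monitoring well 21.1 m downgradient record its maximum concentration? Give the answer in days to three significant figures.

For the 1D instantaneous-source solution, setting ∂C/∂t = 0 at fixed x gives v²t² + 2Dt − x² = 0, so t = (√(D² + v²x²) − D)/v².
√(D² + v²x²) = √(0.0322² + 0.647² × 21.1²) = 13.65; v² = 0.418609.
t = (13.65 − 0.0322)/0.418609 = 32.5 days (vs. the pure-advection estimate x/v = 32.6 d).

32.5 days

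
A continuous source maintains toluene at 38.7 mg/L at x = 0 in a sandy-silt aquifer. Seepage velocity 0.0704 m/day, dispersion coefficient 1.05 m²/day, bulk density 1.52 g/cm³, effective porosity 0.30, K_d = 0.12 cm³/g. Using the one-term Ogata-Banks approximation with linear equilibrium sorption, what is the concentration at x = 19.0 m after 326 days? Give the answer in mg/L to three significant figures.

15.8 mg/L

Retardation factor R = 1 + ρ_b·K_d/n = 1 + 1.52 × 0.12/0.30 = 1.608.
Sorption retards both mechanisms: v_R = v/R = 0.04378 m/day, D_R = D/R = 0.6530 m²/day.
v_R·t = 0.04378 × 326 = 14.27228 m; 2√(D_R t) = 29.18 m; argument = (19.0 − 14.27228)/29.18 = 0.1620.
C = C₀ × ½·erfc(0.1620) = 38.7 × 0.4094 = 15.8 mg/L.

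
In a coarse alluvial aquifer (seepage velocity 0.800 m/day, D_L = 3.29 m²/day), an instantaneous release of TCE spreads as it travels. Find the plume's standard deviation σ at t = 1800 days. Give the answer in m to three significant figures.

109 m

Dispersive spreading gives a Gaussian with σ² = 2Dt; advection only shifts the center.
σ = √(2 × 3.29 × 1800) = 109 m.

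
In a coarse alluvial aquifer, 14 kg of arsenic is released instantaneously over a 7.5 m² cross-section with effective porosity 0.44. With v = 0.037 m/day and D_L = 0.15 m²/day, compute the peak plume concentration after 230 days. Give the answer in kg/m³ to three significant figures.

0.204 kg/m³

The peak of an instantaneous 1D plume sits at x = vt; there the Gaussian factor is 1 and C_max = M/(n_e·A·√(4πDt)), where n_e·A is the pore area the mass is dissolved in.
√(4πDt) = √(4π × 0.15 × 230) = 20.82 m, so C_max = 14/(0.44 × 7.5 × 20.82) = 0.204 kg/m³.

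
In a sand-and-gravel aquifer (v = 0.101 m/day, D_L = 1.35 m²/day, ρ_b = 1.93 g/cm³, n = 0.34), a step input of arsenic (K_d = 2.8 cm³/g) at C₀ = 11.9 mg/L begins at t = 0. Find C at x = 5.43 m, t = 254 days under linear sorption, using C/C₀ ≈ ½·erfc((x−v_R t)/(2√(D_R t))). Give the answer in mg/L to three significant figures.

Retardation factor R = 1 + ρ_b·K_d/n = 1 + 1.93 × 2.8/0.34 = 16.89.
Sorption retards both mechanisms: v_R = v/R = 0.005980 m/day, D_R = D/R = 0.07993 m²/day.
v_R·t = 0.005980 × 254 = 1.51892 m; 2√(D_R t) = 9.012 m; argument = (5.43 − 1.51892)/9.012 = 0.4340.
C = C₀ × ½·erfc(0.4340) = 11.9 × 0.2697 = 3.21 mg/L.

3.21 mg/L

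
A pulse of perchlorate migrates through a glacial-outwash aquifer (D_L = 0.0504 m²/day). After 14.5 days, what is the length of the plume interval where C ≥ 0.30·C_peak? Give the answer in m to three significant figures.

The plume is Gaussian with σ = √(2Dt) = √(2 × 0.0504 × 14.5) = 1.209 m.
C/C_peak = exp(−Δx²/(2σ²)) = 0.30 ⇒ Δx = σ·√(−2 ln 0.30) = 1.209 × 1.552 = 1.876 m.
Width = 2Δx = 3.75 m.

3.75 m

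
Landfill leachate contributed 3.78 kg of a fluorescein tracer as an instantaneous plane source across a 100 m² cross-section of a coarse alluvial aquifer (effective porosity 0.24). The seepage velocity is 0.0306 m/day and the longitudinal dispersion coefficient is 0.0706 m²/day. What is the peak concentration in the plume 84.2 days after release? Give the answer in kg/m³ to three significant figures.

The peak of an instantaneous 1D plume sits at x = vt; there the Gaussian factor is 1 and C_max = M/(n_e·A·√(4πDt)), where n_e·A is the pore area the mass is dissolved in.
√(4πDt) = √(4π × 0.0706 × 84.2) = 8.643 m, so C_max = 3.78/(0.24 × 100 × 8.643) = 0.0182 kg/m³.

0.0182 kg/m³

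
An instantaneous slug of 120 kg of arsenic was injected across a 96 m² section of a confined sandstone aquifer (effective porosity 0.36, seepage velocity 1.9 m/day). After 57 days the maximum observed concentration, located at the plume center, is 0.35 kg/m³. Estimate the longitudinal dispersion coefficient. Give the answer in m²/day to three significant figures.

0.137 m²/day

At the plume center C_max = M/(n_e·A·√(4πDt)), so D = M²/(4πt·(n_e·A·C_max)²).
n_e·A·C_max = 0.36 × 96 × 0.35 = 12.10 kg/m.
D = 120²/(4π × 57 × 12.10²) = 0.137 m²/day.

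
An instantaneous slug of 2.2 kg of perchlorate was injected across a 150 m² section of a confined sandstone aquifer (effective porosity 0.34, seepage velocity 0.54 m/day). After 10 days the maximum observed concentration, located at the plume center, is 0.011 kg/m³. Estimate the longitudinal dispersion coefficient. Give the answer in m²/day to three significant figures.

At the plume center C_max = M/(n_e·A·√(4πDt)), so D = M²/(4πt·(n_e·A·C_max)²).
n_e·A·C_max = 0.34 × 150 × 0.011 = 0.5610 kg/m.
D = 2.2²/(4π × 10 × 0.5610²) = 0.122 m²/day.

0.122 m²/day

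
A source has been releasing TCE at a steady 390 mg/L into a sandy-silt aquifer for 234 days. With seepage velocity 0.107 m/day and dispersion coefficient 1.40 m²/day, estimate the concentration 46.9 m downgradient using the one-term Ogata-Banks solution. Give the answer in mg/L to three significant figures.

For a continuous step input, C/C₀ ≈ ½·erfc((x−vt)/(2√(Dt))).
vt = 0.107 × 234 = 25.038 m and 2√(Dt) = 2√(1.40 × 234) = 36.20 m.
Argument (x−vt)/(2√(Dt)) = (46.9 − 25.038)/36.20 = 0.6039; ½·erfc(0.6039) = 0.1965.
C = 390 × 0.1965 = 76.6 mg/L.

76.6 mg/L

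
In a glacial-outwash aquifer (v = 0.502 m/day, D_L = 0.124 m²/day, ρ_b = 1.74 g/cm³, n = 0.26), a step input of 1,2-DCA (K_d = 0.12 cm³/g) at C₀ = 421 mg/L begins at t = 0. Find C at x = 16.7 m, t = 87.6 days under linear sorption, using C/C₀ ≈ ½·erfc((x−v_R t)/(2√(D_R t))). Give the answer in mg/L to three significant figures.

Retardation factor R = 1 + ρ_b·K_d/n = 1 + 1.74 × 0.12/0.26 = 1.803.
Sorption retards both mechanisms: v_R = v/R = 0.2784 m/day, D_R = D/R = 0.06877 m²/day.
v_R·t = 0.2784 × 87.6 = 24.38784 m; 2√(D_R t) = 4.909 m; argument = (16.7 − 24.38784)/4.909 = -1.566.
C = C₀ × ½·erfc(-1.566) = 421 × 0.9866 = 415 mg/L.

415 mg/L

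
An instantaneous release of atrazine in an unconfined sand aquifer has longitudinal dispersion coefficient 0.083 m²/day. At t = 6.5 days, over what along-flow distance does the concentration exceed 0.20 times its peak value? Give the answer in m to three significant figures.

The plume is Gaussian with σ = √(2Dt) = √(2 × 0.083 × 6.5) = 1.039 m.
C/C_peak = exp(−Δx²/(2σ²)) = 0.20 ⇒ Δx = σ·√(−2 ln 0.20) = 1.039 × 1.794 = 1.864 m.
Width = 2Δx = 3.73 m.

3.73 m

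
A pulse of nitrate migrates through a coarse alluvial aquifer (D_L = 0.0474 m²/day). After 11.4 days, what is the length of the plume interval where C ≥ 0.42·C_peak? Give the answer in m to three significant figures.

2.74 m

The plume is Gaussian with σ = √(2Dt) = √(2 × 0.0474 × 11.4) = 1.040 m.
C/C_peak = exp(−Δx²/(2σ²)) = 0.42 ⇒ Δx = σ·√(−2 ln 0.42) = 1.040 × 1.317 = 1.370 m.
Width = 2Δx = 2.74 m.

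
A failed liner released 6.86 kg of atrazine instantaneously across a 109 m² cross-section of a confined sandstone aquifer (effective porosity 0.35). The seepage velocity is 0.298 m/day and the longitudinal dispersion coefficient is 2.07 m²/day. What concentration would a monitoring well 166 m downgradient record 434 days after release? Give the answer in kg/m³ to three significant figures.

For an instantaneous plane source, C(x,t) = M/(n_e·A·√(4πDt)) · exp(−(x−vt)²/(4Dt)), with n_e·A the pore (flow) area.
Plume center vt = 0.298 × 434 = 129.332 m, so the well at 166 m is 36.668 m downgradient of the peak.
√(4πDt) = 106.3 m, giving peak height M/(n_e·A·√(4πDt)) = 6.86/(0.35 × 109 × 106.3) = 0.001692 kg/m³.
(x−vt)²/(4Dt) = (36.668)²/(4 × 2.07 × 434) = 0.3742; exp(−0.3742) = 0.6878.
C = 0.001692 × 0.6878 = 0.00116 kg/m³.

0.00116 kg/m³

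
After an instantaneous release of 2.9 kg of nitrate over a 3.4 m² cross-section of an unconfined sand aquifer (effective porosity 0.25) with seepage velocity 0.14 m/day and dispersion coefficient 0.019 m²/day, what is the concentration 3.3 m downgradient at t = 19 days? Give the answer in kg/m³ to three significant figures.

1.21 kg/m³

For an instantaneous plane source, C(x,t) = M/(n_e·A·√(4πDt)) · exp(−(x−vt)²/(4Dt)), with n_e·A the pore (flow) area.
Plume center vt = 0.14 × 19 = 2.66 m, so the well at 3.3 m is 0.64 m downgradient of the peak.
√(4πDt) = 2.130 m, giving peak height M/(n_e·A·√(4πDt)) = 2.9/(0.25 × 3.4 × 2.130) = 1.602 kg/m³.
(x−vt)²/(4Dt) = (0.64)²/(4 × 0.019 × 19) = 0.2837; exp(−0.2837) = 0.7530.
C = 1.602 × 0.7530 = 1.21 kg/m³.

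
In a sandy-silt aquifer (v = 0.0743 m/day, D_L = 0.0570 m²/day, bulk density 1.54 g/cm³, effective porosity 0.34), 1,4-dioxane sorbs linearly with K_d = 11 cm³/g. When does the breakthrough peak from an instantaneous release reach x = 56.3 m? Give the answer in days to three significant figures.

38000 days

Retardation factor R = 1 + ρ_b·K_d/n = 1 + 1.54 × 11/0.34 = 50.82.
Sorption retards both mechanisms: v_R = v/R = 0.001462 m/day, D_R = D/R = 0.001122 m²/day.
Peak time from v_R²t² + 2D_R t − x² = 0: t = (√(D_R² + v_R²x²) − D_R)/v_R².
√(D_R² + v_R²x²) = √(0.001122² + 0.001462² × 56.3²) = 0.08232; v_R² = 2.137e-06.
t = (0.08232 − 0.001122)/2.137e-06 = 38000 days.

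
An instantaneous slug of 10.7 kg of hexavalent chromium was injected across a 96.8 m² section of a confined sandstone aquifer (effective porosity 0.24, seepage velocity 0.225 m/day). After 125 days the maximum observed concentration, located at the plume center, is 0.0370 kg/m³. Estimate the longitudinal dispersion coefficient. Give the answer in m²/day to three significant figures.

At the plume center C_max = M/(n_e·A·√(4πDt)), so D = M²/(4πt·(n_e·A·C_max)²).
n_e·A·C_max = 0.24 × 96.8 × 0.0370 = 0.8596 kg/m.
D = 10.7²/(4π × 125 × 0.8596²) = 0.0986 m²/day.

0.0986 m²/day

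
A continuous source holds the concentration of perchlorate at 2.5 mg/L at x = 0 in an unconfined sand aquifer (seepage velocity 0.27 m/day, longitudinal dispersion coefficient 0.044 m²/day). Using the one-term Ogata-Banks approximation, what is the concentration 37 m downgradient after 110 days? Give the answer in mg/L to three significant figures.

For a continuous step input, C/C₀ ≈ ½·erfc((x−vt)/(2√(Dt))).
vt = 0.27 × 110 = 29.7 m and 2√(Dt) = 2√(0.044 × 110) = 4.400 m.
Argument (x−vt)/(2√(Dt)) = (37 − 29.7)/4.400 = 1.659; ½·erfc(1.659) = 0.009483.
C = 2.5 × 0.009483 = 0.0237 mg/L.

0.0237 mg/L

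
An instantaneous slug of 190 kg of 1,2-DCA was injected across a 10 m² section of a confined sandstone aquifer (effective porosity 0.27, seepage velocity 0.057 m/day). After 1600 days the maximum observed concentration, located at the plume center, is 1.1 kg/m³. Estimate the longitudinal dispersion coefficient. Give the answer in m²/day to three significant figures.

0.204 m²/day

At the plume center C_max = M/(n_e·A·√(4πDt)), so D = M²/(4πt·(n_e·A·C_max)²).
n_e·A·C_max = 0.27 × 10 × 1.1 = 2.970 kg/m.
D = 190²/(4π × 1600 × 2.970²) = 0.204 m²/day.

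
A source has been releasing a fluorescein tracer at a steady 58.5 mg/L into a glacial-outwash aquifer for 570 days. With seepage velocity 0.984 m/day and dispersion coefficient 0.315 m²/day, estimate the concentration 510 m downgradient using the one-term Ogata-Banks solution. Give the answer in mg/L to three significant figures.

58.3 mg/L

For a continuous step input, C/C₀ ≈ ½·erfc((x−vt)/(2√(Dt))).
vt = 0.984 × 570 = 560.88 m and 2√(Dt) = 2√(0.315 × 570) = 26.80 m.
Argument (x−vt)/(2√(Dt)) = (510 − 560.88)/26.80 = -1.899; ½·erfc(-1.899) = 0.9964.
C = 58.5 × 0.9964 = 58.3 mg/L.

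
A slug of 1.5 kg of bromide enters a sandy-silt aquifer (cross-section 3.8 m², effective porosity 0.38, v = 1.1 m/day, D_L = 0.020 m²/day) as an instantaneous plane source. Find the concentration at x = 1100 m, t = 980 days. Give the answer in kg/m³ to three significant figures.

For an instantaneous plane source, C(x,t) = M/(n_e·A·√(4πDt)) · exp(−(x−vt)²/(4Dt)), with n_e·A the pore (flow) area.
Plume center vt = 1.1 × 980 = 1078 m, so the well at 1100 m is 22 m downgradient of the peak.
√(4πDt) = 15.69 m, giving peak height M/(n_e·A·√(4πDt)) = 1.5/(0.38 × 3.8 × 15.69) = 0.06621 kg/m³.
(x−vt)²/(4Dt) = (22)²/(4 × 0.020 × 980) = 6.173; exp(−6.173) = 0.002085.
C = 0.06621 × 0.002085 = 0.000138 kg/m³.

0.000138 kg/m³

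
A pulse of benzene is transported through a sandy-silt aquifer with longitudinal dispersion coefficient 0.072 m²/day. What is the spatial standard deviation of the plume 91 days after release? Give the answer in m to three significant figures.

3.62 m

Dispersive spreading gives a Gaussian with σ² = 2Dt; advection only shifts the center.
σ = √(2 × 0.072 × 91) = 3.62 m.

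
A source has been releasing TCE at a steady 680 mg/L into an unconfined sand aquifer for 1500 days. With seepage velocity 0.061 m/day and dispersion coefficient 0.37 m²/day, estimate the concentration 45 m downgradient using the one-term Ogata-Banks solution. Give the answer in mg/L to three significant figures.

For a continuous step input, C/C₀ ≈ ½·erfc((x−vt)/(2√(Dt))).
vt = 0.061 × 1500 = 91.5 m and 2√(Dt) = 2√(0.37 × 1500) = 47.12 m.
Argument (x−vt)/(2√(Dt)) = (45 − 91.5)/47.12 = -0.9868; ½·erfc(-0.9868) = 0.9186.
C = 680 × 0.9186 = 625 mg/L.

625 mg/L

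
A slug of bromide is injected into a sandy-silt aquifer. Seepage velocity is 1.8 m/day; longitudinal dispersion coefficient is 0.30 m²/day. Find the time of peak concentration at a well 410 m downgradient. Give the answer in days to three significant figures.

228 days

For the 1D instantaneous-source solution, setting ∂C/∂t = 0 at fixed x gives v²t² + 2Dt − x² = 0, so t = (√(D² + v²x²) − D)/v².
√(D² + v²x²) = √(0.30² + 1.8² × 410²) = 738.0; v² = 3.24.
t = (738.0 − 0.30)/3.24 = 228 days (vs. the pure-advection estimate x/v = 228 d).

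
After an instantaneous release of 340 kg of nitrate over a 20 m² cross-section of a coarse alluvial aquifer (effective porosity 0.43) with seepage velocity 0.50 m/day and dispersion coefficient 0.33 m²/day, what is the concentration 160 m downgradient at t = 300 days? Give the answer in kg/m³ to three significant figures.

0.871 kg/m³

For an instantaneous plane source, C(x,t) = M/(n_e·A·√(4πDt)) · exp(−(x−vt)²/(4Dt)), with n_e·A the pore (flow) area.
Plume center vt = 0.50 × 300 = 150 m, so the well at 160 m is 10 m downgradient of the peak.
√(4πDt) = 35.27 m, giving peak height M/(n_e·A·√(4πDt)) = 340/(0.43 × 20 × 35.27) = 1.121 kg/m³.
(x−vt)²/(4Dt) = (10)²/(4 × 0.33 × 300) = 0.2525; exp(−0.2525) = 0.7769.
C = 1.121 × 0.7769 = 0.871 kg/m³.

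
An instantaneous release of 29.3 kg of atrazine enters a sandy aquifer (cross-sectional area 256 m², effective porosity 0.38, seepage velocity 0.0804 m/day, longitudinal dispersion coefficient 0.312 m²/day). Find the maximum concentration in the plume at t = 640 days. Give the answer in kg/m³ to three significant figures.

0.00601 kg/m³

The peak of an instantaneous 1D plume sits at x = vt; there the Gaussian factor is 1 and C_max = M/(n_e·A·√(4πDt)), where n_e·A is the pore area the mass is dissolved in.
√(4πDt) = √(4π × 0.312 × 640) = 50.09 m, so C_max = 29.3/(0.38 × 256 × 50.09) = 0.00601 kg/m³.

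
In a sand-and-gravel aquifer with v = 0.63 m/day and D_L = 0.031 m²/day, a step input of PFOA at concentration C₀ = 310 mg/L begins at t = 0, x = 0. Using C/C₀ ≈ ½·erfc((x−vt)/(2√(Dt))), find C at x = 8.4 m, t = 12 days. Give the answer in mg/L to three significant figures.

For a continuous step input, C/C₀ ≈ ½·erfc((x−vt)/(2√(Dt))).
vt = 0.63 × 12 = 7.56 m and 2√(Dt) = 2√(0.031 × 12) = 1.220 m.
Argument (x−vt)/(2√(Dt)) = (8.4 − 7.56)/1.220 = 0.6885; ½·erfc(0.6885) = 0.1651.
C = 310 × 0.1651 = 51.2 mg/L.

51.2 mg/L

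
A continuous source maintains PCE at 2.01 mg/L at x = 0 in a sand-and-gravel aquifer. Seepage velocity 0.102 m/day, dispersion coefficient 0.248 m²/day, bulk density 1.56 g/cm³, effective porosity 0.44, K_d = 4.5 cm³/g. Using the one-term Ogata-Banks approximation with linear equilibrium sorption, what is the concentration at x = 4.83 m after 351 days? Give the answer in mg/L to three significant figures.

Retardation factor R = 1 + ρ_b·K_d/n = 1 + 1.56 × 4.5/0.44 = 16.95.
Sorption retards both mechanisms: v_R = v/R = 0.006018 m/day, D_R = D/R = 0.01463 m²/day.
v_R·t = 0.006018 × 351 = 2.112318 m; 2√(D_R t) = 4.532 m; argument = (4.83 − 2.112318)/4.532 = 0.5997.
C = C₀ × ½·erfc(0.5997) = 2.01 × 0.1982 = 0.398 mg/L.

0.398 mg/L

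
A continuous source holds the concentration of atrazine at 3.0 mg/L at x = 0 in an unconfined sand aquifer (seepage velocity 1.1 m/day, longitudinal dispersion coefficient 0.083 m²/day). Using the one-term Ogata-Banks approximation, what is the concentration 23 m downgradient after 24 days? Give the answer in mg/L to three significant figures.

2.87 mg/L

For a continuous step input, C/C₀ ≈ ½·erfc((x−vt)/(2√(Dt))).
vt = 1.1 × 24 = 26.4 m and 2√(Dt) = 2√(0.083 × 24) = 2.823 m.
Argument (x−vt)/(2√(Dt)) = (23 − 26.4)/2.823 = -1.204; ½·erfc(-1.204) = 0.9557.
C = 3.0 × 0.9557 = 2.87 mg/L.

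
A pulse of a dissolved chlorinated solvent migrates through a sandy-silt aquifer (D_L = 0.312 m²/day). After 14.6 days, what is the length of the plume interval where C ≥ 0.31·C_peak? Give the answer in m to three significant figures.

9.24 m

The plume is Gaussian with σ = √(2Dt) = √(2 × 0.312 × 14.6) = 3.018 m.
C/C_peak = exp(−Δx²/(2σ²)) = 0.31 ⇒ Δx = σ·√(−2 ln 0.31) = 3.018 × 1.530 = 4.618 m.
Width = 2Δx = 9.24 m.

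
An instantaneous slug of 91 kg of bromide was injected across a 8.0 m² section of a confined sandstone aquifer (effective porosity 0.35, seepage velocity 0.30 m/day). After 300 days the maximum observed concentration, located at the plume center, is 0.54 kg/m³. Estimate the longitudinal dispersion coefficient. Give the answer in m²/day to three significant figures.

0.961 m²/day

At the plume center C_max = M/(n_e·A·√(4πDt)), so D = M²/(4πt·(n_e·A·C_max)²).
n_e·A·C_max = 0.35 × 8.0 × 0.54 = 1.512 kg/m.
D = 91²/(4π × 300 × 1.512²) = 0.961 m²/day.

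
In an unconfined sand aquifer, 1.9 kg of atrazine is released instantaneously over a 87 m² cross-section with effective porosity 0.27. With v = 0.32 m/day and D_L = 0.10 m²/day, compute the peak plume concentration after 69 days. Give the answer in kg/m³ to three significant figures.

The peak of an instantaneous 1D plume sits at x = vt; there the Gaussian factor is 1 and C_max = M/(n_e·A·√(4πDt)), where n_e·A is the pore area the mass is dissolved in.
√(4πDt) = √(4π × 0.10 × 69) = 9.312 m, so C_max = 1.9/(0.27 × 87 × 9.312) = 0.00869 kg/m³.

0.00869 kg/m³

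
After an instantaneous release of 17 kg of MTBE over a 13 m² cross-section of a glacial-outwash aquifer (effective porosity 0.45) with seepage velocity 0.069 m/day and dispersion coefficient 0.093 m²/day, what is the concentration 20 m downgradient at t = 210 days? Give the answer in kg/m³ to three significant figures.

0.126 kg/m³

For an instantaneous plane source, C(x,t) = M/(n_e·A·√(4πDt)) · exp(−(x−vt)²/(4Dt)), with n_e·A the pore (flow) area.
Plume center vt = 0.069 × 210 = 14.49 m, so the well at 20 m is 5.51 m downgradient of the peak.
√(4πDt) = 15.67 m, giving peak height M/(n_e·A·√(4πDt)) = 17/(0.45 × 13 × 15.67) = 0.1854 kg/m³.
(x−vt)²/(4Dt) = (5.51)²/(4 × 0.093 × 210) = 0.3886; exp(−0.3886) = 0.6780.
C = 0.1854 × 0.6780 = 0.126 kg/m³.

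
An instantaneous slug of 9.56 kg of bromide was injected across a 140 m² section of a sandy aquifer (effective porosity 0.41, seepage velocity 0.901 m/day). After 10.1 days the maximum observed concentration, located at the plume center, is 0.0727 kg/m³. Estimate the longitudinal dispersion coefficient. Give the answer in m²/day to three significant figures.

0.0414 m²/day

At the plume center C_max = M/(n_e·A·√(4πDt)), so D = M²/(4πt·(n_e·A·C_max)²).
n_e·A·C_max = 0.41 × 140 × 0.0727 = 4.173 kg/m.
D = 9.56²/(4π × 10.1 × 4.173²) = 0.0414 m²/day.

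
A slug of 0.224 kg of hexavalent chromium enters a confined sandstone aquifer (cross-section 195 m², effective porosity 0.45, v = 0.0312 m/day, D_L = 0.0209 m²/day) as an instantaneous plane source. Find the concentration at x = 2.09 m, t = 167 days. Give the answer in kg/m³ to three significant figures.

For an instantaneous plane source, C(x,t) = M/(n_e·A·√(4πDt)) · exp(−(x−vt)²/(4Dt)), with n_e·A the pore (flow) area.
Plume center vt = 0.0312 × 167 = 5.2104 m, so the well at 2.09 m is 3.1204 m upgradient of the peak.
√(4πDt) = 6.623 m, giving peak height M/(n_e·A·√(4πDt)) = 0.224/(0.45 × 195 × 6.623) = 0.0003854 kg/m³.
(x−vt)²/(4Dt) = (-3.1204)²/(4 × 0.0209 × 167) = 0.6974; exp(−0.6974) = 0.4979.
C = 0.0003854 × 0.4979 = 0.000192 kg/m³.

0.000192 kg/m³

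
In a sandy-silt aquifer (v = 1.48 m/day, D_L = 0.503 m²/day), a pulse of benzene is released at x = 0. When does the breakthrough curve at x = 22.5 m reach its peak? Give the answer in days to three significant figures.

15.0 days

For the 1D instantaneous-source solution, setting ∂C/∂t = 0 at fixed x gives v²t² + 2Dt − x² = 0, so t = (√(D² + v²x²) − D)/v².
√(D² + v²x²) = √(0.503² + 1.48² × 22.5²) = 33.30; v² = 2.1904.
t = (33.30 − 0.503)/2.1904 = 15.0 days (vs. the pure-advection estimate x/v = 15.2 d).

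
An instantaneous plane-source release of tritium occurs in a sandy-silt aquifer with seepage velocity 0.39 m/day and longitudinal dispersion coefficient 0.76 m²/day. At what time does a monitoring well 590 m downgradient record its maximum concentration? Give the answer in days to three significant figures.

1510 days

For the 1D instantaneous-source solution, setting ∂C/∂t = 0 at fixed x gives v²t² + 2Dt − x² = 0, so t = (√(D² + v²x²) − D)/v².
√(D² + v²x²) = √(0.76² + 0.39² × 590²) = 230.1; v² = 0.1521.
t = (230.1 − 0.76)/0.1521 = 1510 days (vs. the pure-advection estimate x/v = 1510 d).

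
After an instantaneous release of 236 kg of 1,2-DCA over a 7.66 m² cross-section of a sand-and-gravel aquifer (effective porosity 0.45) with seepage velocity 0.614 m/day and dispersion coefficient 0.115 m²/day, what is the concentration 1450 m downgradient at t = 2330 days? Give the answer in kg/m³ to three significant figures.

0.831 kg/m³

For an instantaneous plane source, C(x,t) = M/(n_e·A·√(4πDt)) · exp(−(x−vt)²/(4Dt)), with n_e·A the pore (flow) area.
Plume center vt = 0.614 × 2330 = 1430.62 m, so the well at 1450 m is 19.38 m downgradient of the peak.
√(4πDt) = 58.03 m, giving peak height M/(n_e·A·√(4πDt)) = 236/(0.45 × 7.66 × 58.03) = 1.180 kg/m³.
(x−vt)²/(4Dt) = (19.38)²/(4 × 0.115 × 2330) = 0.3504; exp(−0.3504) = 0.7044.
C = 1.180 × 0.7044 = 0.831 kg/m³.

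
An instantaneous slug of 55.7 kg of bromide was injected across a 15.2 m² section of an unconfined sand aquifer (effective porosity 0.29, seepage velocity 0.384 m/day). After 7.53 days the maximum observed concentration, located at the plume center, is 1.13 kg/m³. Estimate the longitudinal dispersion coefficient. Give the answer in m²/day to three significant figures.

1.32 m²/day

At the plume center C_max = M/(n_e·A·√(4πDt)), so D = M²/(4πt·(n_e·A·C_max)²).
n_e·A·C_max = 0.29 × 15.2 × 1.13 = 4.981 kg/m.
D = 55.7²/(4π × 7.53 × 4.981²) = 1.32 m²/day.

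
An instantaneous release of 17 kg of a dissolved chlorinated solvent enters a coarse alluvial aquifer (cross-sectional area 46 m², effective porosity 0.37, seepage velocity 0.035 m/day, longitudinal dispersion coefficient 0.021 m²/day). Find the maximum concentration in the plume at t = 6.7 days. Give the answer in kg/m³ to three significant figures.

The peak of an instantaneous 1D plume sits at x = vt; there the Gaussian factor is 1 and C_max = M/(n_e·A·√(4πDt)), where n_e·A is the pore area the mass is dissolved in.
√(4πDt) = √(4π × 0.021 × 6.7) = 1.330 m, so C_max = 17/(0.37 × 46 × 1.330) = 0.751 kg/m³.

0.751 kg/m³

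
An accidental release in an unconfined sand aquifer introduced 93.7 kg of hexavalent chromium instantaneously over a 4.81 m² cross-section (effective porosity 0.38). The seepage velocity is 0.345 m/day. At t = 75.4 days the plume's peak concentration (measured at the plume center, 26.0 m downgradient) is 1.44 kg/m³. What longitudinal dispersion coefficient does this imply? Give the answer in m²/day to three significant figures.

1.34 m²/day

At the plume center C_max = M/(n_e·A·√(4πDt)), so D = M²/(4πt·(n_e·A·C_max)²).
n_e·A·C_max = 0.38 × 4.81 × 1.44 = 2.632 kg/m.
D = 93.7²/(4π × 75.4 × 2.632²) = 1.34 m²/day.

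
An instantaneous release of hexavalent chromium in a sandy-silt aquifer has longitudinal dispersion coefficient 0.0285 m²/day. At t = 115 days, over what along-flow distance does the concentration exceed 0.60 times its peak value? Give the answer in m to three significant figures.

The plume is Gaussian with σ = √(2Dt) = √(2 × 0.0285 × 115) = 2.560 m.
C/C_peak = exp(−Δx²/(2σ²)) = 0.60 ⇒ Δx = σ·√(−2 ln 0.60) = 2.560 × 1.011 = 2.588 m.
Width = 2Δx = 5.18 m.

5.18 m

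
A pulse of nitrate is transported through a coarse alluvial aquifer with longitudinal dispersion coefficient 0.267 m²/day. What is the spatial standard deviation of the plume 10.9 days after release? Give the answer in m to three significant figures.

2.41 m

Dispersive spreading gives a Gaussian with σ² = 2Dt; advection only shifts the center.
σ = √(2 × 0.267 × 10.9) = 2.41 m.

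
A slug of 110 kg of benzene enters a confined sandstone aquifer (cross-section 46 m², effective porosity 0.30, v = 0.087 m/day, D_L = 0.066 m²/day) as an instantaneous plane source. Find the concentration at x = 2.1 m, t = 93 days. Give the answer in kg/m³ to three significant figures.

0.210 kg/m³

For an instantaneous plane source, C(x,t) = M/(n_e·A·√(4πDt)) · exp(−(x−vt)²/(4Dt)), with n_e·A the pore (flow) area.
Plume center vt = 0.087 × 93 = 8.091 m, so the well at 2.1 m is 5.991 m upgradient of the peak.
√(4πDt) = 8.783 m, giving peak height M/(n_e·A·√(4πDt)) = 110/(0.30 × 46 × 8.783) = 0.9076 kg/m³.
(x−vt)²/(4Dt) = (-5.991)²/(4 × 0.066 × 93) = 1.462; exp(−1.462) = 0.2318.
C = 0.9076 × 0.2318 = 0.210 kg/m³.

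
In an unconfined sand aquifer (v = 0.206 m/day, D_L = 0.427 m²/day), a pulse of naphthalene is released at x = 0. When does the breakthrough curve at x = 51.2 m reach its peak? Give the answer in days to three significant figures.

239 days

For the 1D instantaneous-source solution, setting ∂C/∂t = 0 at fixed x gives v²t² + 2Dt − x² = 0, so t = (√(D² + v²x²) − D)/v².
√(D² + v²x²) = √(0.427² + 0.206² × 51.2²) = 10.56; v² = 0.042436.
t = (10.56 − 0.427)/0.042436 = 239 days (vs. the pure-advection estimate x/v = 249 d).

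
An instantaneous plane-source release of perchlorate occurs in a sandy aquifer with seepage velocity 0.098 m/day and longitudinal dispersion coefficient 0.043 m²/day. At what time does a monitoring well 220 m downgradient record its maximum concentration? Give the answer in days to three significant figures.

2240 days

For the 1D instantaneous-source solution, setting ∂C/∂t = 0 at fixed x gives v²t² + 2Dt − x² = 0, so t = (√(D² + v²x²) − D)/v².
√(D² + v²x²) = √(0.043² + 0.098² × 220²) = 21.56; v² = 0.009604.
t = (21.56 − 0.043)/0.009604 = 2240 days (vs. the pure-advection estimate x/v = 2240 d).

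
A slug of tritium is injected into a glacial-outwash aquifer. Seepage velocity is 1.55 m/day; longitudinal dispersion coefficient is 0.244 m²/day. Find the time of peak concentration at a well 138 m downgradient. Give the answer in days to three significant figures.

For the 1D instantaneous-source solution, setting ∂C/∂t = 0 at fixed x gives v²t² + 2Dt − x² = 0, so t = (√(D² + v²x²) − D)/v².
√(D² + v²x²) = √(0.244² + 1.55² × 138²) = 213.9; v² = 2.4025.
t = (213.9 − 0.244)/2.4025 = 88.9 days (vs. the pure-advection estimate x/v = 89.0 d).

88.9 days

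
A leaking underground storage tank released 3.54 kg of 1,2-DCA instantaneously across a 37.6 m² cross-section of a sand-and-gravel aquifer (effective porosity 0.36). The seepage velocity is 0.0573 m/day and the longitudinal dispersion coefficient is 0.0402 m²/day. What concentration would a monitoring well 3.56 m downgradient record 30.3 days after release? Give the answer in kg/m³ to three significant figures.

0.0338 kg/m³

For an instantaneous plane source, C(x,t) = M/(n_e·A·√(4πDt)) · exp(−(x−vt)²/(4Dt)), with n_e·A the pore (flow) area.
Plume center vt = 0.0573 × 30.3 = 1.73619 m, so the well at 3.56 m is 1.82381 m downgradient of the peak.
√(4πDt) = 3.912 m, giving peak height M/(n_e·A·√(4πDt)) = 3.54/(0.36 × 37.6 × 3.912) = 0.06685 kg/m³.
(x−vt)²/(4Dt) = (1.82381)²/(4 × 0.0402 × 30.3) = 0.6827; exp(−0.6827) = 0.5053.
C = 0.06685 × 0.5053 = 0.0338 kg/m³.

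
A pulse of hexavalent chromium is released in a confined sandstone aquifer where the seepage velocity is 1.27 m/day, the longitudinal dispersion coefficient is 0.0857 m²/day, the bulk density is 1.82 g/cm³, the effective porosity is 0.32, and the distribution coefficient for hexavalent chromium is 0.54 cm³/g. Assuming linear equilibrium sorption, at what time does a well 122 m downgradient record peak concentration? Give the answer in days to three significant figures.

391 days

Retardation factor R = 1 + ρ_b·K_d/n = 1 + 1.82 × 0.54/0.32 = 4.071.
Sorption retards both mechanisms: v_R = v/R = 0.3120 m/day, D_R = D/R = 0.02105 m²/day.
Peak time from v_R²t² + 2D_R t − x² = 0: t = (√(D_R² + v_R²x²) − D_R)/v_R².
√(D_R² + v_R²x²) = √(0.02105² + 0.3120² × 122²) = 38.06; v_R² = 0.09734.
t = (38.06 − 0.02105)/0.09734 = 391 days.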